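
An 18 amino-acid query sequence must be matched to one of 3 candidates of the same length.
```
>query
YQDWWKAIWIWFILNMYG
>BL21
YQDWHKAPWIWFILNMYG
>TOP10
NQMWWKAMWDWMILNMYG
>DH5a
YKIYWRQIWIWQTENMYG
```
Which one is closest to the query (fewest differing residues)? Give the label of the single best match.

BL21

Hamming distances to query — BL21: 2; TOP10: 5; DH5a: 8.
Smallest is BL21 with 2 mismatches.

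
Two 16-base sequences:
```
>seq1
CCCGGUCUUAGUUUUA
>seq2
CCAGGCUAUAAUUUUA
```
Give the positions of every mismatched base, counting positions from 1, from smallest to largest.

Scanning 1-based: 3: C/A; 6: U/C; 7: C/U; 8: U/A; 11: G/A.

3, 6, 7, 8, 11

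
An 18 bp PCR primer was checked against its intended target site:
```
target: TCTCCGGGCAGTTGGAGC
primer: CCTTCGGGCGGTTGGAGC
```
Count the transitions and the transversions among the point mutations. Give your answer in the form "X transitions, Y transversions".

Mismatches (1-based):
base 1: T→C (pyrimidine→pyrimidine, transition)
base 4: C→T (pyrimidine→pyrimidine, transition)
base 10: A→G (purine→purine, transition)

3 transitions, 0 transversions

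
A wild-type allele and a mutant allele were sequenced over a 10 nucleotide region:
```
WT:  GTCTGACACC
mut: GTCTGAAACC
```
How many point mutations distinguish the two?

1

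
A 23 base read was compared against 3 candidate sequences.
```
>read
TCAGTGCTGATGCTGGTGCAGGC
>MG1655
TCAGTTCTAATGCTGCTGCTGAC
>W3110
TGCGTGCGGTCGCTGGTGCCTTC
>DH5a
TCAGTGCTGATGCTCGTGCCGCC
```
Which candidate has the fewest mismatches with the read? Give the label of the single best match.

DH5a

Hamming distances to read — MG1655: 5; W3110: 8; DH5a: 3.
Smallest is DH5a with 3 mismatches.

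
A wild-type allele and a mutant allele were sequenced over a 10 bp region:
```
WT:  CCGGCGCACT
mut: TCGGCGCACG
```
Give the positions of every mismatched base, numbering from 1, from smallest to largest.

Differences at position 1 (C→T), position 10 (T→G).

1, 10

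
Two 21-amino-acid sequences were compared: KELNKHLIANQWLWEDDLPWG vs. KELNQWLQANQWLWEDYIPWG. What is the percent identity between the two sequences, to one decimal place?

5 positions differ (5, 6, 8, 17, 18), so 16 of 21 match: 16/21 = 76.19%.

76.2%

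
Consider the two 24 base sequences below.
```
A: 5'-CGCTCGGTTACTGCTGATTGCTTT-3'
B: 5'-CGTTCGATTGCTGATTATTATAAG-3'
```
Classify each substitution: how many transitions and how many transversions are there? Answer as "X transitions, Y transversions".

Transitions (purine↔purine or pyrimidine↔pyrimidine): 3 C→T, 7 G→A, 10 A→G, 20 G→A, 21 C→T.
Transversions (purine↔pyrimidine): 14 C→A, 16 G→T, 22 T→A, 23 T→A, 24 T→G.

5 transitions, 5 transversions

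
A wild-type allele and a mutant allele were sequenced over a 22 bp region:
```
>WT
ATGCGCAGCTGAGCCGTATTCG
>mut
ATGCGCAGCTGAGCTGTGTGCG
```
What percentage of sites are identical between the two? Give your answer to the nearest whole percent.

86%

Mismatches at positions 15, 18, 20 (1-based): 3 of 22.
Identical positions: 19/22 = 86.36% → 86%.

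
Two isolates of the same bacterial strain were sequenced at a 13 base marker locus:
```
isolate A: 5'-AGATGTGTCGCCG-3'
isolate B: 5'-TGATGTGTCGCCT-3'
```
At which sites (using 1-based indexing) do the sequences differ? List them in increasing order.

Differences at site 1 (A→T), site 13 (G→T).

1, 13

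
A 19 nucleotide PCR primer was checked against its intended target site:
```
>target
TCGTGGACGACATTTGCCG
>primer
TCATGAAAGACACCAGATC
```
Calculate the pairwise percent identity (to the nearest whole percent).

9 positions differ (3, 6, 8, 13, 14, 15, 17, 18, 19), so 10 of 19 match: 10/19 = 52.63%.

53%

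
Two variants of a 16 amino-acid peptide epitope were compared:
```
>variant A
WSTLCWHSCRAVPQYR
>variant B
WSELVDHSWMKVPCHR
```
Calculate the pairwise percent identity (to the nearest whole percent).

8 positions differ (3, 5, 6, 9, 10, 11, 14, 15), so 8 of 16 match: 8/16 = 50%.

50%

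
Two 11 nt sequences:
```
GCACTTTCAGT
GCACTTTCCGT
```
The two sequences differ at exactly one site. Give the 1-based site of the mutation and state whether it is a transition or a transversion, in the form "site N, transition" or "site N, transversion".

site 9, transversion

Site 9 changes A→C. A is a purine and C is a pyrimidine, so this is a transversion.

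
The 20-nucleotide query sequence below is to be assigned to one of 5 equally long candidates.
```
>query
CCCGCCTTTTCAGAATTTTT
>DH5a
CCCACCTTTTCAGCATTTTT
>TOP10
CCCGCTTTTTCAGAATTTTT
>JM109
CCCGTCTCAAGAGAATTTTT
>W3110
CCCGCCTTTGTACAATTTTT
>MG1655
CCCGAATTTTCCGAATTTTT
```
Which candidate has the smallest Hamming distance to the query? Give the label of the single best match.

TOP10

Hamming distances to query — DH5a: 2; TOP10: 1; JM109: 5; W3110: 3; MG1655: 3.
Smallest is TOP10 with 1 mismatch.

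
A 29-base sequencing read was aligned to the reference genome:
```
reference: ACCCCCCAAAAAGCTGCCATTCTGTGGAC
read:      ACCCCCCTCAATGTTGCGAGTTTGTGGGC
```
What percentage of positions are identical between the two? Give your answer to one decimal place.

72.4%

8 positions differ (8, 9, 12, 14, 18, 20, 22, 28), so 21 of 29 match: 21/29 = 72.41%.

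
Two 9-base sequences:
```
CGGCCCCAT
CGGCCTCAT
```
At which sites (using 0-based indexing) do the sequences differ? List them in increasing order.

5

Differences at site 5 (C→T).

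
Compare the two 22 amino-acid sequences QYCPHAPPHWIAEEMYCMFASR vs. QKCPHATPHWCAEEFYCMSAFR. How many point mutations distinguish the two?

The sequences differ at positions 2, 7, 11, 15, 19, 21 (1-based) — 6 in total.

6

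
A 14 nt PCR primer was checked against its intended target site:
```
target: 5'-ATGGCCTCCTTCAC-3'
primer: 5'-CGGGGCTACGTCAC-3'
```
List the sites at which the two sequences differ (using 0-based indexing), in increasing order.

Scanning 0-based: 0: A/C; 1: T/G; 4: C/G; 7: C/A; 9: T/G.

0, 1, 4, 7, 9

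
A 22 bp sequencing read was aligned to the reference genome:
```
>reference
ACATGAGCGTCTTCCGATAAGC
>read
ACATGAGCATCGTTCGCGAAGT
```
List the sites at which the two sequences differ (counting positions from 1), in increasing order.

Differences at site 9 (G→A), site 12 (T→G), site 14 (C→T), site 17 (A→C), site 18 (T→G), site 22 (C→T).

9, 12, 14, 17, 18, 22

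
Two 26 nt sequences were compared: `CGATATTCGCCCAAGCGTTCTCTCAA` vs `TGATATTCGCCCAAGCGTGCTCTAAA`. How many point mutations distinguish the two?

The sequences differ at bases 1, 19, 24 (1-based) — 3 in total.

3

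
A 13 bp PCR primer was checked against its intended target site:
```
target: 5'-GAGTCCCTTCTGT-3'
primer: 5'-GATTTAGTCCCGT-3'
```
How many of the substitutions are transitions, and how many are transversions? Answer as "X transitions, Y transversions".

3 transitions, 3 transversions

Mismatches (1-based):
base 3: G→T (purine→pyrimidine, transversion)
base 5: C→T (pyrimidine→pyrimidine, transition)
base 6: C→A (pyrimidine→purine, transversion)
base 7: C→G (pyrimidine→purine, transversion)
base 9: T→C (pyrimidine→pyrimidine, transition)
base 11: T→C (pyrimidine→pyrimidine, transition)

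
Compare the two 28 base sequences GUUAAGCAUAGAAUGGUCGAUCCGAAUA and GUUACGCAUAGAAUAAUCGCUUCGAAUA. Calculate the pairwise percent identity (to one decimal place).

82.1%

Mismatches at positions 5, 15, 16, 20, 22 (1-based): 5 of 28.
Identical positions: 23/28 = 82.14% → 82.1%.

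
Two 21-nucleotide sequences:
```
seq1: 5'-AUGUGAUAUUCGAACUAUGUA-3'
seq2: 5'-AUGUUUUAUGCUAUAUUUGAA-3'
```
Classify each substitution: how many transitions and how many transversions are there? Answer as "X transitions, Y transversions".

0 transitions, 8 transversions

Transitions (purine↔purine or pyrimidine↔pyrimidine): none.
Transversions (purine↔pyrimidine): 5 G→U, 6 A→U, 10 U→G, 12 G→U, 14 A→U, 15 C→A, 17 A→U, 20 U→A.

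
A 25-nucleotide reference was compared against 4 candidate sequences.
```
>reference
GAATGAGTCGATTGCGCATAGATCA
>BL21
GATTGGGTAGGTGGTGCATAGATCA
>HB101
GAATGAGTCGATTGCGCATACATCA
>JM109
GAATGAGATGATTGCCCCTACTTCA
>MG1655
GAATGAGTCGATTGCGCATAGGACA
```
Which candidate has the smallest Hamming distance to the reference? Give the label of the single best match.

HB101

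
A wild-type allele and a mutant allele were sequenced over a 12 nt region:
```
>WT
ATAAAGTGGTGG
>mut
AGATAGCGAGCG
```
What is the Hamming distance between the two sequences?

6

Comparing position by position, 6 sites differ: 2 (T/G), 4 (A/T), 7 (T/C), 9 (G/A), 10 (T/G), 11 (G/C).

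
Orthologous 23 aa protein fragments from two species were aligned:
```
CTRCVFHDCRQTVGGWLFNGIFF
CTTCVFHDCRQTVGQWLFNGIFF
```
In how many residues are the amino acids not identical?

2

The sequences differ at residues 3, 15 (1-based) — 2 in total.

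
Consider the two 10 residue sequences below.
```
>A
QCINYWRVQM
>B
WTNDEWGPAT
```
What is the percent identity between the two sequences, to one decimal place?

9 positions differ (1, 2, 3, 4, 5, 7, 8, 9, 10), so 1 of 10 match: 1/10 = 10%.

10.0%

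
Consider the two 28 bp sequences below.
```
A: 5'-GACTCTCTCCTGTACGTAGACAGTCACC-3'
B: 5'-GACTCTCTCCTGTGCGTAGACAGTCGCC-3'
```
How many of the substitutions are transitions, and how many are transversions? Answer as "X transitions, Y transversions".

2 transitions, 0 transversions

Mismatches (1-based):
site 14: A→G (purine→purine, transition)
site 26: A→G (purine→purine, transition)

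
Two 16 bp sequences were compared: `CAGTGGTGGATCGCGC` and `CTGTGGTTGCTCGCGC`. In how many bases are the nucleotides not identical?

The sequences differ at bases 2, 8, 10 (1-based) — 3 in total.

3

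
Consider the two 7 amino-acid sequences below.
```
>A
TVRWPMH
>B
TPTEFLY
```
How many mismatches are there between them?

6

Mismatches (1-based): residue 2: V→P; residue 3: R→T; residue 4: W→E; residue 5: P→F; residue 6: M→L; residue 7: H→Y.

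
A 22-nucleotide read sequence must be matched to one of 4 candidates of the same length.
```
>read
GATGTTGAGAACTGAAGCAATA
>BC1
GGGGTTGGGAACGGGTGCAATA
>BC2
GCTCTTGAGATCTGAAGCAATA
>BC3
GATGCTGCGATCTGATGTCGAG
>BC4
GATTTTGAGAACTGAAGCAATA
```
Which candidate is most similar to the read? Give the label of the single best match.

Hamming distances to read — BC1: 6; BC2: 3; BC3: 9; BC4: 1.
Smallest is BC4 with 1 mismatch.

BC4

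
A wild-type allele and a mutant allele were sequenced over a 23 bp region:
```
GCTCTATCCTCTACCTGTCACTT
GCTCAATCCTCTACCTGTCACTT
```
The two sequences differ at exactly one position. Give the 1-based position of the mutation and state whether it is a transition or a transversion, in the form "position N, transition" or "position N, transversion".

The sequences differ only at position 5: T→A (pyrimidine→purine), a transversion.

position 5, transversion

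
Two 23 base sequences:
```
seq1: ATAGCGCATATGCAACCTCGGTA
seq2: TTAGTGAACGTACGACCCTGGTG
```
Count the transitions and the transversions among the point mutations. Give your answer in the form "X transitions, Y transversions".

Mismatches (1-based):
site 1: A→T (purine→pyrimidine, transversion)
site 5: C→T (pyrimidine→pyrimidine, transition)
site 7: C→A (pyrimidine→purine, transversion)
site 9: T→C (pyrimidine→pyrimidine, transition)
site 10: A→G (purine→purine, transition)
site 12: G→A (purine→purine, transition)
site 14: A→G (purine→purine, transition)
site 18: T→C (pyrimidine→pyrimidine, transition)
site 19: C→T (pyrimidine→pyrimidine, transition)
site 23: A→G (purine→purine, transition)

8 transitions, 2 transversions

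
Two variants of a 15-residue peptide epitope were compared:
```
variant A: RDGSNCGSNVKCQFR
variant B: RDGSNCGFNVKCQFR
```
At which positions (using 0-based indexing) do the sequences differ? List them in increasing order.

Differences at position 7 (S→F).

7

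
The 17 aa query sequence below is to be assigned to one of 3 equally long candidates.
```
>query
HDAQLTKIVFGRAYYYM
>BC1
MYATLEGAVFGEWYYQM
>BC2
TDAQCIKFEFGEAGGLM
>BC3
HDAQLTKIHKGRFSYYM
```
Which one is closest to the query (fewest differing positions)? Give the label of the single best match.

BC3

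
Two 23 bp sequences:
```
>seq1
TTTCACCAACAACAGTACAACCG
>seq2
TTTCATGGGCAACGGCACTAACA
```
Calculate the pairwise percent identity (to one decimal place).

9 positions differ (6, 7, 8, 9, 14, 16, 19, 21, 23), so 14 of 23 match: 14/23 = 60.87%.

60.9%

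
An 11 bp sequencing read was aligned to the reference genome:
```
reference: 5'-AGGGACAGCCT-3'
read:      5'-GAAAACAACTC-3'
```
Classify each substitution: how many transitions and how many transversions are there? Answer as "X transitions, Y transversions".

Mismatches (1-based):
base 1: A→G (purine→purine, transition)
base 2: G→A (purine→purine, transition)
base 3: G→A (purine→purine, transition)
base 4: G→A (purine→purine, transition)
base 8: G→A (purine→purine, transition)
base 10: C→T (pyrimidine→pyrimidine, transition)
base 11: T→C (pyrimidine→pyrimidine, transition)

7 transitions, 0 transversions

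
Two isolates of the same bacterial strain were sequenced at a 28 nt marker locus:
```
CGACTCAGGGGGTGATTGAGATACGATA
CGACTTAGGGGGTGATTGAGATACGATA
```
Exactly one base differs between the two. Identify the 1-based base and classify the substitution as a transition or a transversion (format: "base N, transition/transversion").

The sequences differ only at base 6: C→T (pyrimidine→pyrimidine), a transition.

base 6, transition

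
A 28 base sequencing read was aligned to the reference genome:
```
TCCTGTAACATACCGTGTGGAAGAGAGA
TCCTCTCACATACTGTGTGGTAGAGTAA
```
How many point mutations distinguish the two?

6

Comparing position by position, 6 positions differ: 5 (G/C), 7 (A/C), 14 (C/T), 21 (A/T), 26 (A/T), 27 (G/A).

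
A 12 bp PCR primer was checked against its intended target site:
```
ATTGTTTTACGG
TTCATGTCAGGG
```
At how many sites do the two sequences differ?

The sequences differ at sites 1, 3, 4, 6, 8, 10 (1-based) — 6 in total.

6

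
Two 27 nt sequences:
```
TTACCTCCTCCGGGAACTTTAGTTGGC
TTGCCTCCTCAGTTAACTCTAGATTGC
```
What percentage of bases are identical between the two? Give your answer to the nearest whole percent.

Mismatches at positions 3, 11, 13, 14, 19, 23, 25 (1-based): 7 of 27.
Identical positions: 20/27 = 74.07% → 74%.

74%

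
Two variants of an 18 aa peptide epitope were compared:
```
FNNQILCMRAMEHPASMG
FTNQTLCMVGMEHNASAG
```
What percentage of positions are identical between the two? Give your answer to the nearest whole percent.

67%

Mismatches at positions 2, 5, 9, 10, 14, 17 (1-based): 6 of 18.
Identical positions: 12/18 = 66.67% → 67%.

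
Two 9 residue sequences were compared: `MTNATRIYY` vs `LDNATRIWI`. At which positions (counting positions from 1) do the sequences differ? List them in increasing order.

Scanning 1-based: 1: M/L; 2: T/D; 8: Y/W; 9: Y/I.

1, 2, 8, 9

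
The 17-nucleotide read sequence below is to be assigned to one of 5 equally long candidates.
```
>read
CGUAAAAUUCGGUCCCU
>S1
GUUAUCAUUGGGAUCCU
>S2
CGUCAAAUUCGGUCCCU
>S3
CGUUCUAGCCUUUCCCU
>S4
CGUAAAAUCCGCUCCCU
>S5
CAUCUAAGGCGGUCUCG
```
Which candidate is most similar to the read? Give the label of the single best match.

Hamming distances to read — S1: 7; S2: 1; S3: 7; S4: 2; S5: 7.
Smallest is S2 with 1 mismatch.

S2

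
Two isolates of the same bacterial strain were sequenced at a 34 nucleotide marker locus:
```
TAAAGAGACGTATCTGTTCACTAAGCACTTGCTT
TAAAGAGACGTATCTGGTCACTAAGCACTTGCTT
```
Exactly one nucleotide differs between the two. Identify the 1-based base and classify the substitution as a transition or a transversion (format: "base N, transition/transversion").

The sequences differ only at base 17: T→G (pyrimidine→purine), a transversion.

base 17, transversion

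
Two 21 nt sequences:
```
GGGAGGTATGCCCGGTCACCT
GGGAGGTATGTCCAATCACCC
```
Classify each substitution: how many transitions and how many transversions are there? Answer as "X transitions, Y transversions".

Mismatches (1-based):
position 11: C→T (pyrimidine→pyrimidine, transition)
position 14: G→A (purine→purine, transition)
position 15: G→A (purine→purine, transition)
position 21: T→C (pyrimidine→pyrimidine, transition)

4 transitions, 0 transversions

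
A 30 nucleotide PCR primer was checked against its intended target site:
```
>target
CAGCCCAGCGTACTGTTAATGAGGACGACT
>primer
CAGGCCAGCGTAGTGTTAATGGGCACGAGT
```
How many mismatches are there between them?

5

The sequences differ at positions 4, 13, 22, 24, 29 (1-based) — 5 in total.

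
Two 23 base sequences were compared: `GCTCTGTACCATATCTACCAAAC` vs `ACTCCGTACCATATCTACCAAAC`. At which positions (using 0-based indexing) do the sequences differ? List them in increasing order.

Scanning 0-based: 0: G/A; 4: T/C.

0, 4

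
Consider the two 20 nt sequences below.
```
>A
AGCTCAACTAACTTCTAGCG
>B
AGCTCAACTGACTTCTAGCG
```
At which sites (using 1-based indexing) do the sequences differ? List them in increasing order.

Differences at site 10 (A→G).

10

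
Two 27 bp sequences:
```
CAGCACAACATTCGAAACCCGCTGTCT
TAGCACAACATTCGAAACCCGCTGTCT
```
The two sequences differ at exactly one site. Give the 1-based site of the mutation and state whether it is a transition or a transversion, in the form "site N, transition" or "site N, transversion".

site 1, transition

Site 1 changes C→T. C is a pyrimidine and T is a pyrimidine, so this is a transition.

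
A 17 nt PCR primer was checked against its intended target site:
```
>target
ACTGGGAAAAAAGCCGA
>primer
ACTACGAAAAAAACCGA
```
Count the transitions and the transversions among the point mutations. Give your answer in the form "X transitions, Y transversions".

Mismatches (1-based):
site 4: G→A (purine→purine, transition)
site 5: G→C (purine→pyrimidine, transversion)
site 13: G→A (purine→purine, transition)

2 transitions, 1 transversion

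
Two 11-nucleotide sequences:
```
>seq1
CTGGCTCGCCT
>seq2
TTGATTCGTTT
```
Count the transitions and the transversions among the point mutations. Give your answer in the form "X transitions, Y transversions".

Transitions (purine↔purine or pyrimidine↔pyrimidine): 1 C→T, 4 G→A, 5 C→T, 9 C→T, 10 C→T.
Transversions (purine↔pyrimidine): none.

5 transitions, 0 transversions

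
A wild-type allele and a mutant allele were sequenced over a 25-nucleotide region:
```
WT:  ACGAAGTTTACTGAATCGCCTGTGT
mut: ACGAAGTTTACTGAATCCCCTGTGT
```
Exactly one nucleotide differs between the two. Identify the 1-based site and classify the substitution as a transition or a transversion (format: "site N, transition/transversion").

site 18, transversion

The sequences differ only at site 18: G→C (purine→pyrimidine), a transversion.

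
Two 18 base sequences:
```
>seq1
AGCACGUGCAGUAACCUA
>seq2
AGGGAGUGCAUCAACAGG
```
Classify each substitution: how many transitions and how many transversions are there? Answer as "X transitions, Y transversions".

Mismatches (1-based):
position 3: C→G (pyrimidine→purine, transversion)
position 4: A→G (purine→purine, transition)
position 5: C→A (pyrimidine→purine, transversion)
position 11: G→U (purine→pyrimidine, transversion)
position 12: U→C (pyrimidine→pyrimidine, transition)
position 16: C→A (pyrimidine→purine, transversion)
position 17: U→G (pyrimidine→purine, transversion)
position 18: A→G (purine→purine, transition)

3 transitions, 5 transversions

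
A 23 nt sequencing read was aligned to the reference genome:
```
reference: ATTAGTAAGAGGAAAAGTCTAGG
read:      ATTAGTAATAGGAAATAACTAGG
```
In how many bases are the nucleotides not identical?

4

Comparing position by position, 4 bases differ: 9 (G/T), 16 (A/T), 17 (G/A), 18 (T/A).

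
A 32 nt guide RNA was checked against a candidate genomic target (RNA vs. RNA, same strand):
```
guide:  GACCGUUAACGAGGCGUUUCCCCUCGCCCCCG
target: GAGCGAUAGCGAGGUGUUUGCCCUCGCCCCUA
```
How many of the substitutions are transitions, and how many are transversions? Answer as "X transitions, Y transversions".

Mismatches (1-based):
base 3: C→G (pyrimidine→purine, transversion)
base 6: U→A (pyrimidine→purine, transversion)
base 9: A→G (purine→purine, transition)
base 15: C→U (pyrimidine→pyrimidine, transition)
base 20: C→G (pyrimidine→purine, transversion)
base 31: C→U (pyrimidine→pyrimidine, transition)
base 32: G→A (purine→purine, transition)

4 transitions, 3 transversions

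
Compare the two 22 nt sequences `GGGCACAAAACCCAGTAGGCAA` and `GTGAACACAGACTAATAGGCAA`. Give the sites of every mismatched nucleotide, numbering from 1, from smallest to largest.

Scanning 1-based: 2: G/T; 4: C/A; 8: A/C; 10: A/G; 11: C/A; 13: C/T; 15: G/A.

2, 4, 8, 10, 11, 13, 15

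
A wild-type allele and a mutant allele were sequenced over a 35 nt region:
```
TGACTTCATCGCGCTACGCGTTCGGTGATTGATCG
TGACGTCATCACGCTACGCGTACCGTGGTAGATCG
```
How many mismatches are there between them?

6

The sequences differ at sites 5, 11, 22, 24, 28, 30 (1-based) — 6 in total.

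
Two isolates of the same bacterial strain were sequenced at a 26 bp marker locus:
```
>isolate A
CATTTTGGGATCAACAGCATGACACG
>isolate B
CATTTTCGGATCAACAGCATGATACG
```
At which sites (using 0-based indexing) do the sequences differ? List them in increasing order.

6, 22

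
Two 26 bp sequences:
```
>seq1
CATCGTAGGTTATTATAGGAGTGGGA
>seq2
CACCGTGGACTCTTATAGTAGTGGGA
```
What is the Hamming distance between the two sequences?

6

Comparing position by position, 6 sites differ: 3 (T/C), 7 (A/G), 9 (G/A), 10 (T/C), 12 (A/C), 19 (G/T).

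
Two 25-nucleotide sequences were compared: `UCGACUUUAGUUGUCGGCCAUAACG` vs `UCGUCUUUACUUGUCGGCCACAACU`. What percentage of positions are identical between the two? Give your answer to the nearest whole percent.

84%

4 positions differ (4, 10, 21, 25), so 21 of 25 match: 21/25 = 84%.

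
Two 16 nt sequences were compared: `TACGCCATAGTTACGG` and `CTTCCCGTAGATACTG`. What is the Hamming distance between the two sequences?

7

The sequences differ at positions 1, 2, 3, 4, 7, 11, 15 (1-based) — 7 in total.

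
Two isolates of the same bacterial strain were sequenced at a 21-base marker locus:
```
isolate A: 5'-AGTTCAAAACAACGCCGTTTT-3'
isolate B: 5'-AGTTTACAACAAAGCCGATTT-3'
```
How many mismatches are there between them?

4

Mismatches (1-based): site 5: C→T; site 7: A→C; site 13: C→A; site 18: T→A.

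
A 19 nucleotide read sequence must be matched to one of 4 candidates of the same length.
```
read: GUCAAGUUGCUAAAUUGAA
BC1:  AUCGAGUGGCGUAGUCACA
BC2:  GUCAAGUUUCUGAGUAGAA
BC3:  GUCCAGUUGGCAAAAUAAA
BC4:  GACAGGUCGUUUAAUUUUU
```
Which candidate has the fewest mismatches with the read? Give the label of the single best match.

BC1 differs at 9 sites; BC2 differs at 4 sites; BC3 differs at 5 sites; BC4 differs at 8 sites. The closest is BC2.

BC2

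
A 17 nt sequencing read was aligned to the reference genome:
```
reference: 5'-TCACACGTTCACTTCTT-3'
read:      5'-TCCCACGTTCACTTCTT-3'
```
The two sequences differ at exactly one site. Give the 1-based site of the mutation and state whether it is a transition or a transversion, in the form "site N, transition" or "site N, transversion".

The sequences differ only at site 3: A→C (purine→pyrimidine), a transversion.

site 3, transversion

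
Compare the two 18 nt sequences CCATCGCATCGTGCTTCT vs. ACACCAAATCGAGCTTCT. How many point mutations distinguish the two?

5

Comparing position by position, 5 bases differ: 1 (C/A), 4 (T/C), 6 (G/A), 7 (C/A), 12 (T/A).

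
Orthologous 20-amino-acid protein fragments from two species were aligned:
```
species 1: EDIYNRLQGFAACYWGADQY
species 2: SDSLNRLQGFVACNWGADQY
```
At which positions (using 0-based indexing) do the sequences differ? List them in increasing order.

Scanning 0-based: 0: E/S; 2: I/S; 3: Y/L; 10: A/V; 13: Y/N.

0, 2, 3, 10, 13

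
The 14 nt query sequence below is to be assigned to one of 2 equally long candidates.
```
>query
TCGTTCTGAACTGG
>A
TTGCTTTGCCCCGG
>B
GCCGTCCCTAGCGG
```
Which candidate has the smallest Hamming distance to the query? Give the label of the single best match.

A

Hamming distances to query — A: 6; B: 8.
Smallest is A with 6 mismatches.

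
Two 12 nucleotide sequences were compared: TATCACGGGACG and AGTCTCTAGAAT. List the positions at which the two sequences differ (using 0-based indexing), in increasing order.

Scanning 0-based: 0: T/A; 1: A/G; 4: A/T; 6: G/T; 7: G/A; 10: C/A; 11: G/T.

0, 1, 4, 6, 7, 10, 11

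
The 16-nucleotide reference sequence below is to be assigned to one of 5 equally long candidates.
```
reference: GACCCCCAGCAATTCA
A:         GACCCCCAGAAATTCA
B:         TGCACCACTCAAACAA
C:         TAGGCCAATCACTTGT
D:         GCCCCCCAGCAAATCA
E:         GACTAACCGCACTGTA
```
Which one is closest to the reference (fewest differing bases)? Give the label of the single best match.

A differs at 1 base; B differs at 9 bases; C differs at 8 bases; D differs at 2 bases; E differs at 7 bases. The closest is A.

A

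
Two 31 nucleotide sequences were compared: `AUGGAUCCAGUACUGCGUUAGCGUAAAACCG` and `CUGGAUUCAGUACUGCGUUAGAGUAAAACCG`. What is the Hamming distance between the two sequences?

Comparing position by position, 3 sites differ: 1 (A/C), 7 (C/U), 22 (C/A).

3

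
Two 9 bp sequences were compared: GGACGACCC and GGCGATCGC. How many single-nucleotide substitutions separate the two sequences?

5

Comparing position by position, 5 positions differ: 3 (A/C), 4 (C/G), 5 (G/A), 6 (A/T), 8 (C/G).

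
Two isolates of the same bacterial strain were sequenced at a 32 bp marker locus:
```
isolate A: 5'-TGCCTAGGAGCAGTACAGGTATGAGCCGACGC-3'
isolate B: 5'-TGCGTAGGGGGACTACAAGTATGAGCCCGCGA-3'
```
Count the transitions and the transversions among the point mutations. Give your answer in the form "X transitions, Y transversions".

3 transitions, 5 transversions

Transitions (purine↔purine or pyrimidine↔pyrimidine): 9 A→G, 18 G→A, 29 A→G.
Transversions (purine↔pyrimidine): 4 C→G, 11 C→G, 13 G→C, 28 G→C, 32 C→A.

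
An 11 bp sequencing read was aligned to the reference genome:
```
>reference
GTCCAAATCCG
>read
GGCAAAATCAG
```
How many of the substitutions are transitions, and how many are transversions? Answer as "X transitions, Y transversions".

0 transitions, 3 transversions

Mismatches (1-based):
site 2: T→G (pyrimidine→purine, transversion)
site 4: C→A (pyrimidine→purine, transversion)
site 10: C→A (pyrimidine→purine, transversion)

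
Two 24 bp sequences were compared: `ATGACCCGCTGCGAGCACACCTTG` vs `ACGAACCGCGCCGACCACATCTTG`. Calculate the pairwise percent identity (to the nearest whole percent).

75%

Mismatches at positions 2, 5, 10, 11, 15, 20 (1-based): 6 of 24.
Identical positions: 18/24 = 75% → 75%.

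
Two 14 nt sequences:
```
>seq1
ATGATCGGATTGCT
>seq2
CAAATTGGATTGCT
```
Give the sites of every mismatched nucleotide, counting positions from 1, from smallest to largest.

1, 2, 3, 6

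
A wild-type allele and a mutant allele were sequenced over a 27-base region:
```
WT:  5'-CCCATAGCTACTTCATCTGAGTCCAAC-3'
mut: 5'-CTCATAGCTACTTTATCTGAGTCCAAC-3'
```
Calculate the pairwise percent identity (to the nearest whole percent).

93%

2 positions differ (2, 14), so 25 of 27 match: 25/27 = 92.59%.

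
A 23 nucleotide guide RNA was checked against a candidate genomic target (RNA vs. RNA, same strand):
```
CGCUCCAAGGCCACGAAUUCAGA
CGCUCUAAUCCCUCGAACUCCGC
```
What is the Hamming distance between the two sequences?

Comparing position by position, 7 positions differ: 6 (C/U), 9 (G/U), 10 (G/C), 13 (A/U), 18 (U/C), 21 (A/C), 23 (A/C).

7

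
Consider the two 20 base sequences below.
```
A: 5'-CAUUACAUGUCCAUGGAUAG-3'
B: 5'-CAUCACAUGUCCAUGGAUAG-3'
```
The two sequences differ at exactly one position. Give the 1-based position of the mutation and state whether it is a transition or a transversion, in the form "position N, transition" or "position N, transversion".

position 4, transition

The sequences differ only at position 4: U→C (pyrimidine→pyrimidine), a transition.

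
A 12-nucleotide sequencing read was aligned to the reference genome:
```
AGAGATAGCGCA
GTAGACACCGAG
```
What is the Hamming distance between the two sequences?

Comparing position by position, 6 bases differ: 1 (A/G), 2 (G/T), 6 (T/C), 8 (G/C), 11 (C/A), 12 (A/G).

6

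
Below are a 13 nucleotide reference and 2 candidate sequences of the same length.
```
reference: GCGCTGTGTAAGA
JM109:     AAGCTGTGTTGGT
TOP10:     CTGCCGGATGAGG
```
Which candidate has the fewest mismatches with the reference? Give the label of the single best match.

JM109

Hamming distances to reference — JM109: 5; TOP10: 7.
Smallest is JM109 with 5 mismatches.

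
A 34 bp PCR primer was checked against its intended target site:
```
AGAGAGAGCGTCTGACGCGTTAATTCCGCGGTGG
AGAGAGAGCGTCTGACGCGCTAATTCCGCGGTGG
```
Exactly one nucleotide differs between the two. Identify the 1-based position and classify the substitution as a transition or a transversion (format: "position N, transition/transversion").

The sequences differ only at position 20: T→C (pyrimidine→pyrimidine), a transition.

position 20, transition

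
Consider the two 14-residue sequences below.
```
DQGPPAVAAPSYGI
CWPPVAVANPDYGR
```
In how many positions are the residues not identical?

Comparing position by position, 7 positions differ: 1 (D/C), 2 (Q/W), 3 (G/P), 5 (P/V), 9 (A/N), 11 (S/D), 14 (I/R).

7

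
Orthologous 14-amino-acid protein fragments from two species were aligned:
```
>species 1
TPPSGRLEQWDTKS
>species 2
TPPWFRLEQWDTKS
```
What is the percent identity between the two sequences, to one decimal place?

85.7%

Mismatches at positions 4, 5 (1-based): 2 of 14.
Identical positions: 12/14 = 85.71% → 85.7%.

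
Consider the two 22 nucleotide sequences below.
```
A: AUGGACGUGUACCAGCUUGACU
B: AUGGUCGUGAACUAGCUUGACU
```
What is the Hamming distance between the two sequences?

3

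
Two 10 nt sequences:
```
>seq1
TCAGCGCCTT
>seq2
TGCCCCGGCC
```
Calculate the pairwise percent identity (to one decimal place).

20.0%

Mismatches at positions 2, 3, 4, 6, 7, 8, 9, 10 (1-based): 8 of 10.
Identical positions: 2/10 = 20% → 20.0%.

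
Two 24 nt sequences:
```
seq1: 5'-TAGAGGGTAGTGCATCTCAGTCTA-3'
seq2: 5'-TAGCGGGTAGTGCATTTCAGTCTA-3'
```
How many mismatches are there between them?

2

Mismatches (1-based): position 4: A→C; position 16: C→T.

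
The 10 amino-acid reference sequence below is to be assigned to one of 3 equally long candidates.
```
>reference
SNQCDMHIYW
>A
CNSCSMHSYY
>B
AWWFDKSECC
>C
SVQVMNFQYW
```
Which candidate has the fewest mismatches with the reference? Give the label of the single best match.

A differs at 5 residues; B differs at 9 residues; C differs at 6 residues. The closest is A.

A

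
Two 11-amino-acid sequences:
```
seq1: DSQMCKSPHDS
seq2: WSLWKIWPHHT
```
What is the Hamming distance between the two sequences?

Comparing position by position, 8 residues differ: 1 (D/W), 3 (Q/L), 4 (M/W), 5 (C/K), 6 (K/I), 7 (S/W), 10 (D/H), 11 (S/T).

8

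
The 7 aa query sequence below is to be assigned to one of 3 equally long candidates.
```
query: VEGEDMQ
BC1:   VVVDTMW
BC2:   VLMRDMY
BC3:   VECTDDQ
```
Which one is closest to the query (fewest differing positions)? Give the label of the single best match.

BC3

Hamming distances to query — BC1: 5; BC2: 4; BC3: 3.
Smallest is BC3 with 3 mismatches.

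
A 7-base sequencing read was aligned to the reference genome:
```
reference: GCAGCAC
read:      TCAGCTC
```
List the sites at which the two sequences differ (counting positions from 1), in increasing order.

1, 6

Differences at site 1 (G→T), site 6 (A→T).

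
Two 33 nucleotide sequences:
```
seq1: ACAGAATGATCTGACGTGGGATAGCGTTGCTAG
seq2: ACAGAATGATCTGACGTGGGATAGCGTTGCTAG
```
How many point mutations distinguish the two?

The two sequences are identical at every position.

0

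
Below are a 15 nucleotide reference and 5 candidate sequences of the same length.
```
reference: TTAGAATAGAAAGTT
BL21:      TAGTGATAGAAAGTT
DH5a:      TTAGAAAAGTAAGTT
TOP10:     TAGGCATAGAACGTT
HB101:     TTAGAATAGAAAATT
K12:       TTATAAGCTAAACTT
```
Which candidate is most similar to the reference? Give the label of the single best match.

Hamming distances to reference — BL21: 4; DH5a: 2; TOP10: 4; HB101: 1; K12: 5.
Smallest is HB101 with 1 mismatch.

HB101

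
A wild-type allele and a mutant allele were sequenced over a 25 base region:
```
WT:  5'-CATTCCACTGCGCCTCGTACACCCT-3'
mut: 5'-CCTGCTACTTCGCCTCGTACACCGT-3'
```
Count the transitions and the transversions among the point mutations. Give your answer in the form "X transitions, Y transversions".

Mismatches (1-based):
position 2: A→C (purine→pyrimidine, transversion)
position 4: T→G (pyrimidine→purine, transversion)
position 6: C→T (pyrimidine→pyrimidine, transition)
position 10: G→T (purine→pyrimidine, transversion)
position 24: C→G (pyrimidine→purine, transversion)

1 transition, 4 transversions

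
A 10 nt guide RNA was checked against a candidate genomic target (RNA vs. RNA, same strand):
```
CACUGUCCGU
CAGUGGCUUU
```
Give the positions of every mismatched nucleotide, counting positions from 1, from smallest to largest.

3, 6, 8, 9

Differences at position 3 (C→G), position 6 (U→G), position 8 (C→U), position 9 (G→U).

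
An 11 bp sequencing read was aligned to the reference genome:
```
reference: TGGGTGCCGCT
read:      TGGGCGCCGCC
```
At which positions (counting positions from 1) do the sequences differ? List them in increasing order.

Scanning 1-based: 5: T/C; 11: T/C.

5, 11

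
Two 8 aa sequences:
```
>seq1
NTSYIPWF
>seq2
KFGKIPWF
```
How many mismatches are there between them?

4

Comparing position by position, 4 positions differ: 1 (N/K), 2 (T/F), 3 (S/G), 4 (Y/K).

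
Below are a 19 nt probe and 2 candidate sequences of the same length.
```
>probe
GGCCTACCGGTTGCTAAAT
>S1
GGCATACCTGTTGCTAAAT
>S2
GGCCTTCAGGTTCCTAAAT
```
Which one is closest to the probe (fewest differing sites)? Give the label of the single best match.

S1 differs at 2 sites; S2 differs at 3 sites. The closest is S1.

S1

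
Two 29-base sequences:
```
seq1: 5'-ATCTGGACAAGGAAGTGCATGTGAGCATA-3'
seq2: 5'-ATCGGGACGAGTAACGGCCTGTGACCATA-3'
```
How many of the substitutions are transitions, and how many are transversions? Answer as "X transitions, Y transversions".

1 transition, 6 transversions

Transitions (purine↔purine or pyrimidine↔pyrimidine): 9 A→G.
Transversions (purine↔pyrimidine): 4 T→G, 12 G→T, 15 G→C, 16 T→G, 19 A→C, 25 G→C.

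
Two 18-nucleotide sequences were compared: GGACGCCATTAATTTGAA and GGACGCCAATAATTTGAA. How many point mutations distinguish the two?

1

The sequences differ at bases 9 (1-based) — 1 in total.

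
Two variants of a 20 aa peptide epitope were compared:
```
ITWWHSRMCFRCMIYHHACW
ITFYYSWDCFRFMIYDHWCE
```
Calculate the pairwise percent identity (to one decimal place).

9 positions differ (3, 4, 5, 7, 8, 12, 16, 18, 20), so 11 of 20 match: 11/20 = 55%.

55.0%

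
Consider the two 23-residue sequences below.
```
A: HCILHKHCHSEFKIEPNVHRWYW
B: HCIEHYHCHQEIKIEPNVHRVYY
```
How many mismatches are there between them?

6

Comparing position by position, 6 positions differ: 4 (L/E), 6 (K/Y), 10 (S/Q), 12 (F/I), 21 (W/V), 23 (W/Y).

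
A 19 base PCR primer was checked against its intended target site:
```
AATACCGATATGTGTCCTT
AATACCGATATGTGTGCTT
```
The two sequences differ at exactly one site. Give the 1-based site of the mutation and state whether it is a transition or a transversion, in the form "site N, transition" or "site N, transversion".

Site 16 changes C→G. C is a pyrimidine and G is a purine, so this is a transversion.

site 16, transversion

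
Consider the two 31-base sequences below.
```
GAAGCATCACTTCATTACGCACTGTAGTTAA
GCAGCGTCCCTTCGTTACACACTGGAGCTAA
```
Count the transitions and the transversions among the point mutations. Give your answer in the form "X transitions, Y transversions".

Transitions (purine↔purine or pyrimidine↔pyrimidine): 6 A→G, 14 A→G, 19 G→A, 28 T→C.
Transversions (purine↔pyrimidine): 2 A→C, 9 A→C, 25 T→G.

4 transitions, 3 transversions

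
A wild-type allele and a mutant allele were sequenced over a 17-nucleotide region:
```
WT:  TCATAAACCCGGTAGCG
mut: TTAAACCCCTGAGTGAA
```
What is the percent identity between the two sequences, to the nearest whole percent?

10 positions differ (2, 4, 6, 7, 10, 12, 13, 14, 16, 17), so 7 of 17 match: 7/17 = 41.18%.

41%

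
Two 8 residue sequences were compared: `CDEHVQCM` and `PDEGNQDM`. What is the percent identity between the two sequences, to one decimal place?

50.0%

4 positions differ (1, 4, 5, 7), so 4 of 8 match: 4/8 = 50%.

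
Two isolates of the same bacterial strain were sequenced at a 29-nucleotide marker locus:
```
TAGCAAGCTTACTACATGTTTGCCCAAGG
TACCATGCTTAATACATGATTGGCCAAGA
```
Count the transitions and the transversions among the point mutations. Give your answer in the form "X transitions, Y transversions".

1 transition, 5 transversions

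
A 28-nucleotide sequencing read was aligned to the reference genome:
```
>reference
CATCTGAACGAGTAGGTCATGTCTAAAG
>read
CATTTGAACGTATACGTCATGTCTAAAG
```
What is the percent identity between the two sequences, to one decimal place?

Mismatches at positions 4, 11, 12, 15 (1-based): 4 of 28.
Identical positions: 24/28 = 85.71% → 85.7%.

85.7%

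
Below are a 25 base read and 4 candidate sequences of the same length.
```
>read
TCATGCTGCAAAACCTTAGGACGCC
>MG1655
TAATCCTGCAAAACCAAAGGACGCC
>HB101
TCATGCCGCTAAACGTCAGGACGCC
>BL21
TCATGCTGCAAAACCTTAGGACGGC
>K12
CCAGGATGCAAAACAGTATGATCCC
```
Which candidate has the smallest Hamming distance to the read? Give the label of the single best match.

Hamming distances to read — MG1655: 4; HB101: 4; BL21: 1; K12: 8.
Smallest is BL21 with 1 mismatch.

BL21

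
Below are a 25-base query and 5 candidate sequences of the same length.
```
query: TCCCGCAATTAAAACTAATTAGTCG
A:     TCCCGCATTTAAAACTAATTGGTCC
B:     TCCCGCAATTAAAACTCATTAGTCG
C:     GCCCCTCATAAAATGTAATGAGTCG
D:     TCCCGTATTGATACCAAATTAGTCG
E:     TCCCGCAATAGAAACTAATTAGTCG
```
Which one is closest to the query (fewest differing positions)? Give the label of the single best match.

B

A differs at 3 positions; B differs at 1 position; C differs at 8 positions; D differs at 6 positions; E differs at 2 positions. The closest is B.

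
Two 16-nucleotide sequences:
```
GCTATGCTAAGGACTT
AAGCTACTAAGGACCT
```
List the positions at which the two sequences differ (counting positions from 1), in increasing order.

1, 2, 3, 4, 6, 15

Differences at position 1 (G→A), position 2 (C→A), position 3 (T→G), position 4 (A→C), position 6 (G→A), position 15 (T→C).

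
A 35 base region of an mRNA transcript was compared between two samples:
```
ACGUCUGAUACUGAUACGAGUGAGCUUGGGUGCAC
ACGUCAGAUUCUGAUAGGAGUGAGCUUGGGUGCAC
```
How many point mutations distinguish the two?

Mismatches (1-based): base 6: U→A; base 10: A→U; base 17: C→G.

3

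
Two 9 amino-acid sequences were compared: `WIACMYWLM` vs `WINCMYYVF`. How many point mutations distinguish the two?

Comparing position by position, 4 positions differ: 3 (A/N), 7 (W/Y), 8 (L/V), 9 (M/F).

4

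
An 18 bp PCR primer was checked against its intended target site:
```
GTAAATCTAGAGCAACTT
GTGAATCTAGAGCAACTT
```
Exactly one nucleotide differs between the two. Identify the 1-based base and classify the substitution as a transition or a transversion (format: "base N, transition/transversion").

The sequences differ only at base 3: A→G (purine→purine), a transition.

base 3, transition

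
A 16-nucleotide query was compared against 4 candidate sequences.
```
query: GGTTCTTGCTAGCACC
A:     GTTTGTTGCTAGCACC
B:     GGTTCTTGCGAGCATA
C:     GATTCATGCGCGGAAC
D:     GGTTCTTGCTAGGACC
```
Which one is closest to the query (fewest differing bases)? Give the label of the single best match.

Hamming distances to query — A: 2; B: 3; C: 6; D: 1.
Smallest is D with 1 mismatch.

D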